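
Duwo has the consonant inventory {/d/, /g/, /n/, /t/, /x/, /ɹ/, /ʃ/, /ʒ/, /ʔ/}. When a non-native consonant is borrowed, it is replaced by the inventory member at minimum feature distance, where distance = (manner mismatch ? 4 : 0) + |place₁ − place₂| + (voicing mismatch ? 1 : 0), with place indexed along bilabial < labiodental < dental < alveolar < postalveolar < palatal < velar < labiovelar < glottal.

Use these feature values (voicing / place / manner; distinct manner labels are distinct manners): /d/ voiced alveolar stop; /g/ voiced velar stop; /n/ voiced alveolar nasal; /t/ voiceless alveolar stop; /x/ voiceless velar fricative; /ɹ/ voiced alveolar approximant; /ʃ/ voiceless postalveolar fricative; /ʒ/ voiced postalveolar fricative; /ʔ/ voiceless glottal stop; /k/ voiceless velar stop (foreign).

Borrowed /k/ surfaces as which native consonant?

g

/g/ is closest: same manner (stop), place distance 0 (velar→velar), voicing differs (+1); total 1. Next closest is /ʔ/ at distance 2.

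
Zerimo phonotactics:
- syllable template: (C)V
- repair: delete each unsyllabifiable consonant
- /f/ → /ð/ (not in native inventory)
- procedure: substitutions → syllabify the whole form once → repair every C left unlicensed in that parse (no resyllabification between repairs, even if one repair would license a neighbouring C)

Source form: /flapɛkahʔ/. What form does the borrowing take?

Substitution: /f/ → /ð/, giving /ðlapɛkahʔ/.
Syllabifying with onset maximization leaves /ð/, /h/, /ʔ/ stranded (no codas are permitted; onsets are limited to one consonant).
Deleting the stranded consonants removes /ð/, /h/, /ʔ/.

lapɛka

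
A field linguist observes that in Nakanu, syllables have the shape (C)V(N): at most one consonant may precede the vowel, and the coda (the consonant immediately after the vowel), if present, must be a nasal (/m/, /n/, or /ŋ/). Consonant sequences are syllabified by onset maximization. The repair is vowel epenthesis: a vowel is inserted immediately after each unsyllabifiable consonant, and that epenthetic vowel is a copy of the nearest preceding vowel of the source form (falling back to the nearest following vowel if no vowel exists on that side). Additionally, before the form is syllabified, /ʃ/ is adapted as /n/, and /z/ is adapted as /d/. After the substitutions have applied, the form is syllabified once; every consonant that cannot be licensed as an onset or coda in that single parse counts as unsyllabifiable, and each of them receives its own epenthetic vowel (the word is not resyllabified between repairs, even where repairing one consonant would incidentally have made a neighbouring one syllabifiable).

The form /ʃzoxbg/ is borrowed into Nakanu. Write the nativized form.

Substitution: /ʃ/ → /n/, /z/ → /d/, giving /ndoxbg/.
The consonants /n/, /x/, /b/, /g/ cannot be parsed into a legal (C)V(N) syllable (only a nasal (/m/, /n/, or /ŋ/) is licensed in coda position; onsets are limited to one consonant).
Inserting the epenthetic vowel yields /n/ → /no/, /x/ → /xo/, /b/ → /bo/, /g/ → /go/.

nodoxobogo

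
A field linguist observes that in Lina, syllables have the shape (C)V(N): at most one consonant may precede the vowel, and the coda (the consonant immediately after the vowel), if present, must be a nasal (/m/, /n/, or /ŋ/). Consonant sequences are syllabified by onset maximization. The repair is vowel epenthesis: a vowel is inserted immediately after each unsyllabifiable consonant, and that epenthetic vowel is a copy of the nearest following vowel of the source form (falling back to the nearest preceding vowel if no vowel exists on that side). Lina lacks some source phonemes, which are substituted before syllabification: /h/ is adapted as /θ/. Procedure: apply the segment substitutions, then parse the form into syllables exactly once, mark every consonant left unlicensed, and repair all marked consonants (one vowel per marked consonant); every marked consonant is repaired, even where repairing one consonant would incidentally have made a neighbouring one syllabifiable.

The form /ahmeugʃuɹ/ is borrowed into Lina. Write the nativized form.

aθemeuguʃuɹu

Substitution: /h/ → /θ/, giving /aθmeugʃuɹ/.
Syllabifying with onset maximization leaves /θ/, /g/, /ɹ/ stranded (only a nasal (/m/, /n/, or /ŋ/) is licensed in coda position; onsets are limited to one consonant).
Epenthesis after each stranded consonant: /θ/ → /θe/, /g/ → /gu/, /ɹ/ → /ɹu/.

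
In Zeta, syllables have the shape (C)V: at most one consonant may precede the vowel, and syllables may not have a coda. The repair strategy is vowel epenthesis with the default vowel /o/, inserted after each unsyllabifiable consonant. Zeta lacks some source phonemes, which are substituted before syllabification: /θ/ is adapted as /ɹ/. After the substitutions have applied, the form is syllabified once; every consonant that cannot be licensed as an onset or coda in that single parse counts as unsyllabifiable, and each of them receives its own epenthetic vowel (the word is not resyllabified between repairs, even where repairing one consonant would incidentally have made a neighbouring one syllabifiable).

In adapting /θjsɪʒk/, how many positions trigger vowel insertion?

After substitution the input is /ɹjsɪʒk/.
The unsyllabifiable consonants are /ɹ/, /j/, /ʒ/, /k/; each receives one epenthetic vowel.

4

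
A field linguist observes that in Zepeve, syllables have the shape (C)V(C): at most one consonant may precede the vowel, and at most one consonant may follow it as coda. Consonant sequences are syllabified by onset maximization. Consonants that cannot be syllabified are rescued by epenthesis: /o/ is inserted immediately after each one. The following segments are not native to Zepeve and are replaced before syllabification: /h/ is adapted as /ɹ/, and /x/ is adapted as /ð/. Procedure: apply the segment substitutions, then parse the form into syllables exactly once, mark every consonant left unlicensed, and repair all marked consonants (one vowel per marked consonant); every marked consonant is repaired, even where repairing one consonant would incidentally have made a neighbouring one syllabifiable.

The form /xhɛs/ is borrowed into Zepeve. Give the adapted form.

Substitution: /x/ → /ð/, /h/ → /ɹ/, giving /ðɹɛs/.
The consonants /ð/ cannot be parsed into a legal (C)V(C) syllable (at most one coda consonant is licensed; onsets are limited to one consonant).
Epenthesis after each stranded consonant: /ð/ → /ðo/.

ðoɹɛs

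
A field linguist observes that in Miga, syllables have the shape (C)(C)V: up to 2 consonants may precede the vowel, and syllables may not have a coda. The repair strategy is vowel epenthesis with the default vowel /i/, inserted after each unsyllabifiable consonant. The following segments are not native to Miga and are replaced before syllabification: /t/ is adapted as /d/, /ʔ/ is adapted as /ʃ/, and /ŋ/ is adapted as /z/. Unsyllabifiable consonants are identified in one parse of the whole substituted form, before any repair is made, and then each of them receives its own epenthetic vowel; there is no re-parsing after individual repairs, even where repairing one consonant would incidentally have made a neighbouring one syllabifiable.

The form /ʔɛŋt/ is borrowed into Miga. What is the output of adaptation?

Substitution: /ʔ/ → /ʃ/, /ŋ/ → /z/, /t/ → /d/, giving /ʃɛzd/.
Syllabifying with onset maximization leaves /z/, /d/ stranded (no codas are permitted; onsets may contain at most 2 consonants).
Each unlicensed consonant becomes the onset of a new syllable: /z/ → /zi/, /d/ → /di/.

ʃɛzidi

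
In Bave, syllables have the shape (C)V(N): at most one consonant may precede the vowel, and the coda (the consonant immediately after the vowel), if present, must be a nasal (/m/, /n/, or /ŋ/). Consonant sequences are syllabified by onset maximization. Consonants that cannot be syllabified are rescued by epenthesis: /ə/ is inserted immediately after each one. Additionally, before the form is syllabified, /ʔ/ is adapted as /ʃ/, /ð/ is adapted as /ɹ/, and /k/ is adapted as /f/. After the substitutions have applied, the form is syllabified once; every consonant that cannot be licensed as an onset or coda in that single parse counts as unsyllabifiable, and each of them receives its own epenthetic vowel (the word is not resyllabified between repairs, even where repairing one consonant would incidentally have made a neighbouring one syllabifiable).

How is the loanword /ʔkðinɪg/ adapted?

Substitution: /ʔ/ → /ʃ/, /k/ → /f/, /ð/ → /ɹ/, giving /ʃfɹinɪg/.
Syllabifying with onset maximization leaves /ʃ/, /f/, /g/ stranded (only a nasal (/m/, /n/, or /ŋ/) is licensed in coda position; onsets are limited to one consonant).
Each unlicensed consonant becomes the onset of a new syllable: /ʃ/ → /ʃə/, /f/ → /fə/, /g/ → /gə/.

ʃəfəɹinɪgə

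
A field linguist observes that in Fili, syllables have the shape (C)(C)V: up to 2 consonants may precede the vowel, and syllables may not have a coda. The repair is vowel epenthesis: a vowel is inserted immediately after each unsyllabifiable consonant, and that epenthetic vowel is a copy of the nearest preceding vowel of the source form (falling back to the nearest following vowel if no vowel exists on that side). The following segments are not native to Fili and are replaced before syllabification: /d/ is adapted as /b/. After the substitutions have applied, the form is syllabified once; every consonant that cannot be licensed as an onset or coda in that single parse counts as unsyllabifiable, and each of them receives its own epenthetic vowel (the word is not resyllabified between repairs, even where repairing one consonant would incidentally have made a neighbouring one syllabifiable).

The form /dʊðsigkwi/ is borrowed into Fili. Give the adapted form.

Substitution: /d/ → /b/, giving /bʊðsigkwi/.
The consonants /g/ cannot be parsed into a legal (C)(C)V syllable (no codas are permitted; onsets may contain at most 2 consonants).
Each unlicensed consonant becomes the onset of a new syllable: /g/ → /gi/.

bʊðsigikwi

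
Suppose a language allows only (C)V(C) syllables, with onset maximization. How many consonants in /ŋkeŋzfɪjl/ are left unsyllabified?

Syllabifying with onset maximization leaves /ŋ/, /z/, /l/ stranded (at most one coda consonant is licensed; onsets are limited to one consonant).

3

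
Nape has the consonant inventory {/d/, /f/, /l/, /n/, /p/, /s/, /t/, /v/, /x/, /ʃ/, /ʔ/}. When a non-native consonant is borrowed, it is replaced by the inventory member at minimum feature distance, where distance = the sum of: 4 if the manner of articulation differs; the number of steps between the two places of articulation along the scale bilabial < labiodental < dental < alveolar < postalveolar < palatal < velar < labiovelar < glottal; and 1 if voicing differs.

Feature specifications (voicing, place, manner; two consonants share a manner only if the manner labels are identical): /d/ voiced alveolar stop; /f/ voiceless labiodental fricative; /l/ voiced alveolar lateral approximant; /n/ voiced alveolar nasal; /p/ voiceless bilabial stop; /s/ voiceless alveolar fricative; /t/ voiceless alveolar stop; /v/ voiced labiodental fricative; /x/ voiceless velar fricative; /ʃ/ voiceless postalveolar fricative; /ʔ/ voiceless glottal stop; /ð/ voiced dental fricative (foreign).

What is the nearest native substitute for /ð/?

/v/ is closest: same manner (fricative), place distance 1 (dental→labiodental), same voicing; total 1. Next closest is /f/ at distance 2.

v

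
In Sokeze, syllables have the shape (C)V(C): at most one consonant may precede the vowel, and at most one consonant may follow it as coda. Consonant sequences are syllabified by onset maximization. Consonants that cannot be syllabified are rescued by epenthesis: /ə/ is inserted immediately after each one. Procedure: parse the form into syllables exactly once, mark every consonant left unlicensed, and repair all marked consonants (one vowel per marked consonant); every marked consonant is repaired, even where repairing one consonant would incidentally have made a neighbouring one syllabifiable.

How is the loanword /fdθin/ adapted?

fədəθin

Syllabifying with onset maximization leaves /f/, /d/ stranded (at most one coda consonant is licensed; onsets are limited to one consonant).
Each unlicensed consonant becomes the onset of a new syllable: /f/ → /fə/, /d/ → /də/.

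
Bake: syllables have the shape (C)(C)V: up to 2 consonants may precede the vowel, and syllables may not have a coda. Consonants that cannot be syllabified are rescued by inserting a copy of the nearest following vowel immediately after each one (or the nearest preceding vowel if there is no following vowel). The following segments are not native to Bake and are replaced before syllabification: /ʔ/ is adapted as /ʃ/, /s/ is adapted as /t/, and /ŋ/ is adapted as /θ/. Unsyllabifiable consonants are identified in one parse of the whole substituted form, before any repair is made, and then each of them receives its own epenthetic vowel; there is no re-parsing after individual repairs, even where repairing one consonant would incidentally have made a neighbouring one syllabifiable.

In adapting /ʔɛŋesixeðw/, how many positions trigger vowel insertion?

2

After substitution the input is /ʃɛθetixeðw/.
The unsyllabifiable consonants are /ð/, /w/; each receives one epenthetic vowel.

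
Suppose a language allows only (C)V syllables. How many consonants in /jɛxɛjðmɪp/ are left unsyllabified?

Syllabifying with onset maximization leaves /j/, /ð/, /p/ stranded (no codas are permitted; onsets are limited to one consonant).

3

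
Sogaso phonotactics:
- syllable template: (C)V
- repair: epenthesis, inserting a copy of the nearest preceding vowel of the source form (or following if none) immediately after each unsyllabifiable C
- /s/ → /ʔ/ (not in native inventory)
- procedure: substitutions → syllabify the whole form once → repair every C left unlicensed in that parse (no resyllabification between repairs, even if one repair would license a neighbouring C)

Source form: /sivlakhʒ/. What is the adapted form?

ʔivilakahaʒa

Substitution: /s/ → /ʔ/, giving /ʔivlakhʒ/.
Under (C)V, the unsyllabifiable consonants are /v/, /k/, /h/, /ʒ/ (no codas are permitted; onsets are limited to one consonant).
Epenthesis after each stranded consonant: /v/ → /vi/, /k/ → /ka/, /h/ → /ha/, /ʒ/ → /ʒa/.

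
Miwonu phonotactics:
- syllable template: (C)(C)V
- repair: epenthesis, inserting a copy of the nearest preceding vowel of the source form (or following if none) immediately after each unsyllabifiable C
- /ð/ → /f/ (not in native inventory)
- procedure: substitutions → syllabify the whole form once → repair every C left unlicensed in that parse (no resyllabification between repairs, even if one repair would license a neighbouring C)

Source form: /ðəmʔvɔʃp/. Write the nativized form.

Substitution: /ð/ → /f/, giving /fəmʔvɔʃp/.
Under (C)(C)V, the unsyllabifiable consonants are /m/, /ʃ/, /p/ (no codas are permitted; onsets may contain at most 2 consonants).
Inserting the epenthetic vowel yields /m/ → /mə/, /ʃ/ → /ʃɔ/, /p/ → /pɔ/.

fəməʔvɔʃɔpɔ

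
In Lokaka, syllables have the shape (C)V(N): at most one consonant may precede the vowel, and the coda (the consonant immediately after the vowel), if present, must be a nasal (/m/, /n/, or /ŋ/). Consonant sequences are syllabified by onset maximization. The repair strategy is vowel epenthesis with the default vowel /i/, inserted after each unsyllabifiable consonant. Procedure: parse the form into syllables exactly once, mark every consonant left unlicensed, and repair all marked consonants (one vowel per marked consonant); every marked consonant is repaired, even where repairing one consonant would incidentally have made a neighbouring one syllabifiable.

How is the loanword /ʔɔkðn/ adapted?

Under (C)V(N), the unsyllabifiable consonants are /k/, /ð/, /n/ (only a nasal (/m/, /n/, or /ŋ/) is licensed in coda position; onsets are limited to one consonant).
Each unlicensed consonant becomes the onset of a new syllable: /k/ → /ki/, /ð/ → /ði/, /n/ → /ni/.

ʔɔkiðini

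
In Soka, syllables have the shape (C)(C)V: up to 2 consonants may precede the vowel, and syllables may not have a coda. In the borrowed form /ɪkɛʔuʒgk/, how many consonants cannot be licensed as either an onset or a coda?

3

The consonants /ʒ/, /g/, /k/ cannot be parsed into a legal (C)(C)V syllable (no codas are permitted; onsets may contain at most 2 consonants).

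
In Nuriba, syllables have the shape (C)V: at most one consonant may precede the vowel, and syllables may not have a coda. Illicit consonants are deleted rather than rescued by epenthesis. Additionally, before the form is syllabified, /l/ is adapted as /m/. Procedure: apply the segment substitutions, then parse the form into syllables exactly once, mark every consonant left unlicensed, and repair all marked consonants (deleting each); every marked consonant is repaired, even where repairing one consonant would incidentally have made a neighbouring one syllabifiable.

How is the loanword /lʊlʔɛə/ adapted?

Substitution: /l/ → /m/, giving /mʊmʔɛə/.
Syllabifying with onset maximization leaves /m/ stranded (no codas are permitted; onsets are limited to one consonant).
Deletion applies to /m/.

mʊʔɛə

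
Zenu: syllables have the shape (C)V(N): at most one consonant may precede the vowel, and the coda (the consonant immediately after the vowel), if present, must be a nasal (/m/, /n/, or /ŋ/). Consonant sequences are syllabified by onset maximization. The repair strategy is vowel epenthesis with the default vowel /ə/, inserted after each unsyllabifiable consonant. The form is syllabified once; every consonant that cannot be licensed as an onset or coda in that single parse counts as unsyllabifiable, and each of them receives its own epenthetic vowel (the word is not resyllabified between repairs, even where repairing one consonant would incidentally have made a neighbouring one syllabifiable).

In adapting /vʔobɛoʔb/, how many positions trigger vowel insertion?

The unsyllabifiable consonants are /v/, /ʔ/, /b/; each receives one epenthetic vowel.

3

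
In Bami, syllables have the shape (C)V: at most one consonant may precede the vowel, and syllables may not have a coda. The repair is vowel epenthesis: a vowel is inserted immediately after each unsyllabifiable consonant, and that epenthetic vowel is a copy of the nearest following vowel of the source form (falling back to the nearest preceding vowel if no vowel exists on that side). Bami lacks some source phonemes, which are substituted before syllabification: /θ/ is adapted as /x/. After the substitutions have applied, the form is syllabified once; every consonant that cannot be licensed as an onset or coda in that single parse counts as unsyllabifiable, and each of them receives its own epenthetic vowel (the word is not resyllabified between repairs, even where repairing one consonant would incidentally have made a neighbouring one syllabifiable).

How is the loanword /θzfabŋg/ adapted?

xazafabaŋaga

Substitution: /θ/ → /x/, giving /xzfabŋg/.
Syllabifying with onset maximization leaves /x/, /z/, /b/, /ŋ/, /g/ stranded (no codas are permitted; onsets are limited to one consonant).
Each unlicensed consonant becomes the onset of a new syllable: /x/ → /xa/, /z/ → /za/, /b/ → /ba/, /ŋ/ → /ŋa/, /g/ → /ga/.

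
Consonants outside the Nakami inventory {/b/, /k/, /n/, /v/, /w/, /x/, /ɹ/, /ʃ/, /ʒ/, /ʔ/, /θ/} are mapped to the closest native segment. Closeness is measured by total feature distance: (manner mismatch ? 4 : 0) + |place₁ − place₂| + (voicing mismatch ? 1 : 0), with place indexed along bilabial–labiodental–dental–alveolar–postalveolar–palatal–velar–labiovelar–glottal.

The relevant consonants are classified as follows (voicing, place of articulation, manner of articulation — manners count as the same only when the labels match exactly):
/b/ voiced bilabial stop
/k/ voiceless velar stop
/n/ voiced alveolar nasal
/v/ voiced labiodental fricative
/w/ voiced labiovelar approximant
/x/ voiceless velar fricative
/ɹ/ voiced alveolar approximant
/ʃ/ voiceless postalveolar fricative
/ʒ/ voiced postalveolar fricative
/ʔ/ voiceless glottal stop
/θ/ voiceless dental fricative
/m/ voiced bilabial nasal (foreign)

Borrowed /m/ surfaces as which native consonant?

n

/n/ is closest: same manner (nasal), place distance 3 (bilabial→alveolar), same voicing; total 3. Next closest is /b/ at distance 4.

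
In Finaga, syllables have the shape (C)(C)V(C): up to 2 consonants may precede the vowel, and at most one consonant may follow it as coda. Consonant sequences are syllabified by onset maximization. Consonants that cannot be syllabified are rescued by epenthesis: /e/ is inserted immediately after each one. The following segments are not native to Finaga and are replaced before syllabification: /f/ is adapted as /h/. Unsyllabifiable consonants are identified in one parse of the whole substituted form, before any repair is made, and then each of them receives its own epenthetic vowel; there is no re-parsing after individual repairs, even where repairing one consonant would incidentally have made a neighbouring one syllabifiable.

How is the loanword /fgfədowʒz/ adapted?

heghədowʒeze

Substitution: /f/ → /h/, giving /hghədowʒz/.
The consonants /h/, /ʒ/, /z/ cannot be parsed into a legal (C)(C)V(C) syllable (at most one coda consonant is licensed; onsets may contain at most 2 consonants).
Epenthesis after each stranded consonant: /h/ → /he/, /ʒ/ → /ʒe/, /z/ → /ze/.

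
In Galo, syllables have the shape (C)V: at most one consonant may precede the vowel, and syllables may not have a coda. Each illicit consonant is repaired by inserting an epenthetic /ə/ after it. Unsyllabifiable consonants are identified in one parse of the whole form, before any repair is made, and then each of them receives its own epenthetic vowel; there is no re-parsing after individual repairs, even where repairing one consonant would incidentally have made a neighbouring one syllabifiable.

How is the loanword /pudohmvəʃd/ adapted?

pudohəməvəʃədə

Under (C)V, the unsyllabifiable consonants are /h/, /m/, /ʃ/, /d/ (no codas are permitted; onsets are limited to one consonant).
Epenthesis after each stranded consonant: /h/ → /hə/, /m/ → /mə/, /ʃ/ → /ʃə/, /d/ → /də/.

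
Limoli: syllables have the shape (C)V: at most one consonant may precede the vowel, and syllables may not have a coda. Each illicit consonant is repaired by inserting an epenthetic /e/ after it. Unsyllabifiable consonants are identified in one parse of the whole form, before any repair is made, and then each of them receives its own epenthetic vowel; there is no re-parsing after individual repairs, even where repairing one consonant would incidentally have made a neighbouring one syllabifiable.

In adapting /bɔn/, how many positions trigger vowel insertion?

1

The unsyllabifiable consonants are /n/; each receives one epenthetic vowel.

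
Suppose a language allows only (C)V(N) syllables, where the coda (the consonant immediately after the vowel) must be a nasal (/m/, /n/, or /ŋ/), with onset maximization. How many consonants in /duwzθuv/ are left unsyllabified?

3

The consonants /w/, /z/, /v/ cannot be parsed into a legal (C)V(N) syllable (only a nasal (/m/, /n/, or /ŋ/) is licensed in coda position; onsets are limited to one consonant).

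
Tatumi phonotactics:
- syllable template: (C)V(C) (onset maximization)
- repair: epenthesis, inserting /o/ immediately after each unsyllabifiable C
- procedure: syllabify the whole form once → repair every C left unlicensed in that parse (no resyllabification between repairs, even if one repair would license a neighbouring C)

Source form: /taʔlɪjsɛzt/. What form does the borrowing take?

taʔlɪjsɛzto

The consonants /t/ cannot be parsed into a legal (C)V(C) syllable (at most one coda consonant is licensed; onsets are limited to one consonant).
Epenthesis after each stranded consonant: /t/ → /to/.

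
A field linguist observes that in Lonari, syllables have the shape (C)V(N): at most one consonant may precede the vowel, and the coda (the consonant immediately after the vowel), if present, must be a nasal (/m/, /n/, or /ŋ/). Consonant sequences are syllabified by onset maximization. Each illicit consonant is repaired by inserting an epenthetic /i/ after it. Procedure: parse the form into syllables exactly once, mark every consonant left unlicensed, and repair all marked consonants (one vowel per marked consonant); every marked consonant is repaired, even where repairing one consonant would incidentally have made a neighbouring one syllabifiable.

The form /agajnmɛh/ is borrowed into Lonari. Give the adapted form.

agajinimɛhi

Syllabifying with onset maximization leaves /j/, /n/, /h/ stranded (only a nasal (/m/, /n/, or /ŋ/) is licensed in coda position; onsets are limited to one consonant).
Epenthesis after each stranded consonant: /j/ → /ji/, /n/ → /ni/, /h/ → /hi/.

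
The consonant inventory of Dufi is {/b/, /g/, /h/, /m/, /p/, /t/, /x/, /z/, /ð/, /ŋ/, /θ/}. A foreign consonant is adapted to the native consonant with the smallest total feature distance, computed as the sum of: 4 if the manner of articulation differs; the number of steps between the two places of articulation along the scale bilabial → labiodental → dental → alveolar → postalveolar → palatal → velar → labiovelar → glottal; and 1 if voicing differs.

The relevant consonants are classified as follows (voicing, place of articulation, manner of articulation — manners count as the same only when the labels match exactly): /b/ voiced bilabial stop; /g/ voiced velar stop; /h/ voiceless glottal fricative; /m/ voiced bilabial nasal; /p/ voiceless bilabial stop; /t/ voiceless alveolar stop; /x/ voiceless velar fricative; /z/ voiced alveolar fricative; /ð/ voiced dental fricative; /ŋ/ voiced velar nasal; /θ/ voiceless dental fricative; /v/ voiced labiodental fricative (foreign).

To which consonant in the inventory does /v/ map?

ð

/ð/ is closest: same manner (fricative), place distance 1 (labiodental→dental), same voicing; total 1. Next closest is /z/ at distance 2.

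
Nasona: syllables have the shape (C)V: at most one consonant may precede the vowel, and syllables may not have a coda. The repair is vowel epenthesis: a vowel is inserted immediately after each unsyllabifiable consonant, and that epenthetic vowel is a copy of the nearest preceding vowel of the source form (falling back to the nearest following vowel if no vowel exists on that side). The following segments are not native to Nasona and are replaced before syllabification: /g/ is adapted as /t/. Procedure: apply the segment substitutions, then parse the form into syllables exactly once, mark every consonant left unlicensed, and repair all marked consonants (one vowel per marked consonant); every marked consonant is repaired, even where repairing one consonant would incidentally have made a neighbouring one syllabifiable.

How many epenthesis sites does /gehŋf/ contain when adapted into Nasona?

3

After substitution the input is /tehŋf/.
The unsyllabifiable consonants are /h/, /ŋ/, /f/; each receives one epenthetic vowel.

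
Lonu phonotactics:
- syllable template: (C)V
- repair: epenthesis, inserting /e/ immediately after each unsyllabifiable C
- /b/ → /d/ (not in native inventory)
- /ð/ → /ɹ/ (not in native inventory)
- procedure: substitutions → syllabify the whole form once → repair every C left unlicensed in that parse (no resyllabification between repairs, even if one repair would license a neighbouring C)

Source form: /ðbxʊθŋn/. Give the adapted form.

ɹedexʊθeŋene

Substitution: /ð/ → /ɹ/, /b/ → /d/, giving /ɹdxʊθŋn/.
Syllabifying with onset maximization leaves /ɹ/, /d/, /θ/, /ŋ/, /n/ stranded (no codas are permitted; onsets are limited to one consonant).
Inserting the epenthetic vowel yields /ɹ/ → /ɹe/, /d/ → /de/, /θ/ → /θe/, /ŋ/ → /ŋe/, /n/ → /ne/.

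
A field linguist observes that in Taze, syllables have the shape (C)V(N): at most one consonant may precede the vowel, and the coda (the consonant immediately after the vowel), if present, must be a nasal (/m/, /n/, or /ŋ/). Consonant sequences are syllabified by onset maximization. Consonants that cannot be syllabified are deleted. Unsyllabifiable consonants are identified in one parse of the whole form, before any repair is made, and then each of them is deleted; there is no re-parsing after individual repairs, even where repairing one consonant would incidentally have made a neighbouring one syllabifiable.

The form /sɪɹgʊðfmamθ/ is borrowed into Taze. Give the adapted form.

sɪgʊmam

Syllabifying with onset maximization leaves /ɹ/, /ð/, /f/, /θ/ stranded (only a nasal (/m/, /n/, or /ŋ/) is licensed in coda position; onsets are limited to one consonant).
Deletion applies to /ɹ/, /ð/, /f/, /θ/.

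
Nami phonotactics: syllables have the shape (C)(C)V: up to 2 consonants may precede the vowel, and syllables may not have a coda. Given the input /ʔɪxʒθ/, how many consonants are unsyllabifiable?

3

The consonants /x/, /ʒ/, /θ/ cannot be parsed into a legal (C)(C)V syllable (no codas are permitted; onsets may contain at most 2 consonants).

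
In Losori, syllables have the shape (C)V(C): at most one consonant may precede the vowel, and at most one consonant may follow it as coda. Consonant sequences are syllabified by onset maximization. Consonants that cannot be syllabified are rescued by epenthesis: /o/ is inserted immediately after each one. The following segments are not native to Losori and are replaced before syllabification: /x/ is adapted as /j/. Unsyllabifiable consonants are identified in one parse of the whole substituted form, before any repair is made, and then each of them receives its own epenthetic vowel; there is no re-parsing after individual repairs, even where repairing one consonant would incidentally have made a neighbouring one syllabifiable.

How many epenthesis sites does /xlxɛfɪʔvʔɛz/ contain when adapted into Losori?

After substitution the input is /jljɛfɪʔvʔɛz/.
The unsyllabifiable consonants are /j/, /l/, /v/; each receives one epenthetic vowel.

3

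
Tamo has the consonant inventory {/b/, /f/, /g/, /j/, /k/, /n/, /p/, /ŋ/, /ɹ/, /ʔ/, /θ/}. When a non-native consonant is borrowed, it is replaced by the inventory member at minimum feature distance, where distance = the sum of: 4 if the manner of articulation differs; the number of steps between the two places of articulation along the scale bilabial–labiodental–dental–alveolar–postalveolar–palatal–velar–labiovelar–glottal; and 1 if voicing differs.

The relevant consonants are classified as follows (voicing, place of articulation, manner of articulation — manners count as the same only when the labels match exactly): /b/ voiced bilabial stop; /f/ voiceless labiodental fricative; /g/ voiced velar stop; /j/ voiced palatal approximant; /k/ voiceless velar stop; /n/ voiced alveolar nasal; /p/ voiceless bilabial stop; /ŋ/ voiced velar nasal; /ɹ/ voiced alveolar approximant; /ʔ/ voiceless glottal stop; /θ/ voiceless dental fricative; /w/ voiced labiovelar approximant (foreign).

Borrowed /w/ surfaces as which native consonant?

j

/j/ is closest: same manner (approximant), place distance 2 (labiovelar→palatal), same voicing; total 2. Next closest is /ɹ/ at distance 4.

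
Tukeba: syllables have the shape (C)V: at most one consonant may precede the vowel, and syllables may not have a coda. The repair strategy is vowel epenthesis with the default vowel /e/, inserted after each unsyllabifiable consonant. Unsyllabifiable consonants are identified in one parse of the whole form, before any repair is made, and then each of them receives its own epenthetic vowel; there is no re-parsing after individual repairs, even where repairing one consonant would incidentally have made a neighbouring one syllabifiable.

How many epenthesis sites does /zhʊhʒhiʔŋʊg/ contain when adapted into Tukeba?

5

The unsyllabifiable consonants are /z/, /h/, /ʒ/, /ʔ/, /g/; each receives one epenthetic vowel.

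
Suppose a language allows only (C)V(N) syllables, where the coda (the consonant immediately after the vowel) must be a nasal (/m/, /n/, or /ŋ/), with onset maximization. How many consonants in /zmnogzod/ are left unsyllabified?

4

The consonants /z/, /m/, /g/, /d/ cannot be parsed into a legal (C)V(N) syllable (only a nasal (/m/, /n/, or /ŋ/) is licensed in coda position; onsets are limited to one consonant).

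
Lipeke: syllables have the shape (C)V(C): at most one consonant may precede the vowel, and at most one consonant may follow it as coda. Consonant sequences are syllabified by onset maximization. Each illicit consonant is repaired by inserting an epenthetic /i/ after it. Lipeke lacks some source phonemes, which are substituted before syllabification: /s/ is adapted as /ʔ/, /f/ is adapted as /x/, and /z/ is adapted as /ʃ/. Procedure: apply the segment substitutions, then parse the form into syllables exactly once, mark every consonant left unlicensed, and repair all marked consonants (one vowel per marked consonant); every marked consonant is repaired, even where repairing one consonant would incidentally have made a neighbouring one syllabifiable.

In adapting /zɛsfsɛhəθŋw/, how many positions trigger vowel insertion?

After substitution the input is /ʃɛʔxʔɛhəθŋw/.
The unsyllabifiable consonants are /x/, /ŋ/, /w/; each receives one epenthetic vowel.

3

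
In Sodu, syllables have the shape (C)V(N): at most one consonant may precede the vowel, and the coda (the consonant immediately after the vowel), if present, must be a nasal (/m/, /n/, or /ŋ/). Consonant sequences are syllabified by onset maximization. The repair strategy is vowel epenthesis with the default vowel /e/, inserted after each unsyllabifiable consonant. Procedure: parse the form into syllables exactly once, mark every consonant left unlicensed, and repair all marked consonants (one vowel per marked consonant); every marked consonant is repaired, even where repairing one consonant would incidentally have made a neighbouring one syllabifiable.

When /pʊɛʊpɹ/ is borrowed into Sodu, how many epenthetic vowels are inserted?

The unsyllabifiable consonants are /p/, /ɹ/; each receives one epenthetic vowel.

2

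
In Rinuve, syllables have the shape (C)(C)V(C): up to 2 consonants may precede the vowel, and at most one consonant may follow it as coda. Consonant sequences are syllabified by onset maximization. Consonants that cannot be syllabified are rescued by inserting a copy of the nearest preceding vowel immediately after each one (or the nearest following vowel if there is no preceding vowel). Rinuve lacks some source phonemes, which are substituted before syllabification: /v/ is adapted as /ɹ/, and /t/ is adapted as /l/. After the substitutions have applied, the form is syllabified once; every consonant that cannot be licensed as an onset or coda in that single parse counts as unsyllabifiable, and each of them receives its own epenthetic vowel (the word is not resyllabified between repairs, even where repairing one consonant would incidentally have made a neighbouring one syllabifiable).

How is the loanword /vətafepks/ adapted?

Substitution: /v/ → /ɹ/, /t/ → /l/, giving /ɹəlafepks/.
Syllabifying with onset maximization leaves /k/, /s/ stranded (at most one coda consonant is licensed; onsets may contain at most 2 consonants).
Each unlicensed consonant becomes the onset of a new syllable: /k/ → /ke/, /s/ → /se/.

ɹəlafepkese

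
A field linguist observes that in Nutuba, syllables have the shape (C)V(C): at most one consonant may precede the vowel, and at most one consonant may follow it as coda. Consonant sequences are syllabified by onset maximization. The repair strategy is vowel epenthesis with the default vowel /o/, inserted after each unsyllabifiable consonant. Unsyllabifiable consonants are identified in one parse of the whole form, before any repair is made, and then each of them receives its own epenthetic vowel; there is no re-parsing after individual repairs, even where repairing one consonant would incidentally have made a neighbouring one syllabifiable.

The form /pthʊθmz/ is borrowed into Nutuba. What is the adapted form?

Syllabifying with onset maximization leaves /p/, /t/, /m/, /z/ stranded (at most one coda consonant is licensed; onsets are limited to one consonant).
Epenthesis after each stranded consonant: /p/ → /po/, /t/ → /to/, /m/ → /mo/, /z/ → /zo/.

potohʊθmozo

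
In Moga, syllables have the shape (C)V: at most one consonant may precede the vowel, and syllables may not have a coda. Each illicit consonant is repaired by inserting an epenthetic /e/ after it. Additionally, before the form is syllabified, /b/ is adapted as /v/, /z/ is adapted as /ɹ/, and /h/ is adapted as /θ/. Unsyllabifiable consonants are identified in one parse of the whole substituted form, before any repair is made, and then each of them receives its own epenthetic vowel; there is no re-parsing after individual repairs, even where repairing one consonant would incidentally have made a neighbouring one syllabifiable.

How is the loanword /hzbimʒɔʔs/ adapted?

θeɹevimeʒɔʔese

Substitution: /h/ → /θ/, /z/ → /ɹ/, /b/ → /v/, giving /θɹvimʒɔʔs/.
The consonants /θ/, /ɹ/, /m/, /ʔ/, /s/ cannot be parsed into a legal (C)V syllable (no codas are permitted; onsets are limited to one consonant).
Inserting the epenthetic vowel yields /θ/ → /θe/, /ɹ/ → /ɹe/, /m/ → /me/, /ʔ/ → /ʔe/, /s/ → /se/.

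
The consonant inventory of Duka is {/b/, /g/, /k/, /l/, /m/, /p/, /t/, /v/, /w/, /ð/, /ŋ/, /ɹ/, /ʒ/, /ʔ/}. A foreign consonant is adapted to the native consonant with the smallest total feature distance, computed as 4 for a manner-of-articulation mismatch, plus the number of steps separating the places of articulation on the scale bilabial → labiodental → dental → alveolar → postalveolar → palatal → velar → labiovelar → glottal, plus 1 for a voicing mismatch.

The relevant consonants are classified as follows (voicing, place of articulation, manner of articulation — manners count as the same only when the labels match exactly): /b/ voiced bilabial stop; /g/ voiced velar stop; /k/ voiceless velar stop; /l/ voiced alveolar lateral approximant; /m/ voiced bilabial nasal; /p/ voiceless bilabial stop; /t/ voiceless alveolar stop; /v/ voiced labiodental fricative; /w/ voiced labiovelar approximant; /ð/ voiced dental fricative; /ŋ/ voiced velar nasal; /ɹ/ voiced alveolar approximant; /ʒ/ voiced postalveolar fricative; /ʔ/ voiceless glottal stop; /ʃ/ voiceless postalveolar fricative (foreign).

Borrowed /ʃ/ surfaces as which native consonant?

/ʒ/ is closest: same manner (fricative), place distance 0 (postalveolar→postalveolar), voicing differs (+1); total 1. Next closest is /ð/ at distance 3.

ʒ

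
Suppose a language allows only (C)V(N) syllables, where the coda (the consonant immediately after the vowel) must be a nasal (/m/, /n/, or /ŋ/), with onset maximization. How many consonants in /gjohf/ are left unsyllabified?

3

Under (C)V(N), the unsyllabifiable consonants are /g/, /h/, /f/ (only a nasal (/m/, /n/, or /ŋ/) is licensed in coda position; onsets are limited to one consonant).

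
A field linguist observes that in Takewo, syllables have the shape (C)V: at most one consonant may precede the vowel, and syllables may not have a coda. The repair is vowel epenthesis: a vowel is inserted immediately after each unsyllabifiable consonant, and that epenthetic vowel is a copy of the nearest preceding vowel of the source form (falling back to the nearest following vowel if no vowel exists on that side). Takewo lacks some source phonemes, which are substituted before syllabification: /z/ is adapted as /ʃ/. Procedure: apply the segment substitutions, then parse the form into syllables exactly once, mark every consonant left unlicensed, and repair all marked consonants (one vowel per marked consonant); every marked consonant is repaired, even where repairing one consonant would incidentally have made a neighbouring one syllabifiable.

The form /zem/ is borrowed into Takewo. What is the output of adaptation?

ʃeme

Substitution: /z/ → /ʃ/, giving /ʃem/.
The consonants /m/ cannot be parsed into a legal (C)V syllable (no codas are permitted; onsets are limited to one consonant).
Inserting the epenthetic vowel yields /m/ → /me/.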